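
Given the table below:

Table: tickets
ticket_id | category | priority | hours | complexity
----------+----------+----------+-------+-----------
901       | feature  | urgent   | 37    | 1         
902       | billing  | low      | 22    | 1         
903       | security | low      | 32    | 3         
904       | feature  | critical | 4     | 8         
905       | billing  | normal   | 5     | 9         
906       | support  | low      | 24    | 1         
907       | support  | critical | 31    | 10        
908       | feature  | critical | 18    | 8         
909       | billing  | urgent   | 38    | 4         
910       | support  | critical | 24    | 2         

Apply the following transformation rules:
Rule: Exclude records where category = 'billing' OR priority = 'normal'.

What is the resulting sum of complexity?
33

Step 1: Find records where category = 'billing' OR priority = 'normal'
Step 2: 3 records match, summing to 14
Step 3: Original sum: 47
Step 4: Remaining sum = 47 - 14 = 33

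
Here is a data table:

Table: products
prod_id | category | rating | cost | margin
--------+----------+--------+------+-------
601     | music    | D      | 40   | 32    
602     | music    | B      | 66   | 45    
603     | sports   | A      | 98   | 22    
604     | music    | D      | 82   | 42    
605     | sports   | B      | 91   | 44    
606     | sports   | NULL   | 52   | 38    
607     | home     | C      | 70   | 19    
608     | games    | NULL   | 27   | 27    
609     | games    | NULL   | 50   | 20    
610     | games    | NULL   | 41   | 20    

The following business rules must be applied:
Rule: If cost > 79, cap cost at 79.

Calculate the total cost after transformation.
583

Step 1: 3 records have cost > 79
Step 2: These records originally summed to 271
Step 3: After capping: 3 × 79 = 237
Step 4: Unaffected records sum: 346
Step 5: Final sum = 237 + 346 = 583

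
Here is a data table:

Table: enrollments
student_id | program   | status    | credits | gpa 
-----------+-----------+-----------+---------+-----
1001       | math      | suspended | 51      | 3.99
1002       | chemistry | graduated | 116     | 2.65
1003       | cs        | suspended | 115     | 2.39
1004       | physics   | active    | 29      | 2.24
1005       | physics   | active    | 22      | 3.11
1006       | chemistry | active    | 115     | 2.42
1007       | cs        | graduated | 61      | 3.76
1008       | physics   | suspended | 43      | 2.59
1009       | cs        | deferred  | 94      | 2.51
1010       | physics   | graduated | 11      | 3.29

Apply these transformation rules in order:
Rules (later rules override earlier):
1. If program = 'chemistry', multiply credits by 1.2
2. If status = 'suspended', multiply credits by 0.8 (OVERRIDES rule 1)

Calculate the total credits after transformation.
661.4

Step 1: Rule 2 takes priority for records with status = 'suspended'
  - 3 records: 209 × 0.8 = 167.2
Step 2: Rule 1 applies to remaining records with program = 'chemistry'
  - 2 records: 231 × 1.2 = 277.2
Step 3: Other records unchanged: 217
Step 4: Final sum = 167.2 + 277.2 + 217 = 661.4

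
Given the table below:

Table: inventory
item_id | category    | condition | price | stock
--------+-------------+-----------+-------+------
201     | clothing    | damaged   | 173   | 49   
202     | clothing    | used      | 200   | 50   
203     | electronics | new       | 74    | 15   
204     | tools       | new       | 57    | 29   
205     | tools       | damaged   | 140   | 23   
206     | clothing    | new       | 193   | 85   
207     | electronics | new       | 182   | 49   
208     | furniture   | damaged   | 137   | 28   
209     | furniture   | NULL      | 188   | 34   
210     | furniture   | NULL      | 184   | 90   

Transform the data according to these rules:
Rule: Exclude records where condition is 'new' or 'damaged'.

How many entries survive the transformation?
3

Step 1: Count records to exclude
  - 4 (new) + 3 (damaged) = 7 records
Step 2: Total records: 10
Step 3: Remaining = 10 - 7 = 3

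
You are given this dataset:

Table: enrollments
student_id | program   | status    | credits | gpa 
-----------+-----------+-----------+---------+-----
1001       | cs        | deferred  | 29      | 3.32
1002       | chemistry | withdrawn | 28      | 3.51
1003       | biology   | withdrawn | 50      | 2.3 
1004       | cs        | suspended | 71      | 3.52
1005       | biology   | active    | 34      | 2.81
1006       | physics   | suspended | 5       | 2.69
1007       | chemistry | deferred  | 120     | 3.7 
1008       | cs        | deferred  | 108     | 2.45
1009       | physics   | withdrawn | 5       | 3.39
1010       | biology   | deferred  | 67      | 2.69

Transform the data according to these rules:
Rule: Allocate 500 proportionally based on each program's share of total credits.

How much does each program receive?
biology: 146.03, chemistry: 143.13, cs: 201.16, physics: 9.67

Step 1: Calculate total credits = 517
Step 2: Calculate each program's proportion:
  biology: 151/517 = 29.21% → 146.03
  chemistry: 148/517 = 28.63% → 143.13
  cs: 208/517 = 40.23% → 201.16
  physics: 10/517 = 1.93% → 9.67
Step 3: Verify: sum of allocations ≈ 500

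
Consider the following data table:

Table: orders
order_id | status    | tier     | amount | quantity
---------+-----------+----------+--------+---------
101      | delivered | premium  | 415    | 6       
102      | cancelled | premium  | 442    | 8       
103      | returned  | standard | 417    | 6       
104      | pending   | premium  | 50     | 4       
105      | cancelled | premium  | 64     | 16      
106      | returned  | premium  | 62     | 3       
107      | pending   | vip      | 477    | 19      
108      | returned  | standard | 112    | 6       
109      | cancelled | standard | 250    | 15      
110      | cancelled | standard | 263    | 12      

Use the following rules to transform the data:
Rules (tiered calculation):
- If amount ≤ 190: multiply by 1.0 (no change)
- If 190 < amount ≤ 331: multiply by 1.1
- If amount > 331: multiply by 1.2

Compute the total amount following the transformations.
2953.5

Step 1: Tier 1 (amount ≤ 190): 4 records, sum = 288 × 1.0 = 288.0
Step 2: Tier 2 (190 < amount ≤ 331): 2 records, sum = 513 × 1.1 = 564.3
Step 3: Tier 3 (amount > 331): 4 records, sum = 1751 × 1.2 = 2101.2
Step 4: Final sum = 288.0 + 564.3 + 2101.2 = 2953.5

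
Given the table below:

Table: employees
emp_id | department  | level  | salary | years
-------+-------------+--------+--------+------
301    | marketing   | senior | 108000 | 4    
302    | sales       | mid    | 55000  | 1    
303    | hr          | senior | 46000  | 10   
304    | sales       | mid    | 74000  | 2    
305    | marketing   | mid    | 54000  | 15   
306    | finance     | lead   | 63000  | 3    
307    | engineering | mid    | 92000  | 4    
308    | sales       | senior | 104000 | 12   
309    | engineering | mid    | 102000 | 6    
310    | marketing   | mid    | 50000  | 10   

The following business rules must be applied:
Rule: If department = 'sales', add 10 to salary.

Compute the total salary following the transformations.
748030

Step 1: Count records where department = 'sales': 3
Step 2: Total bonus added: 3 × 10 = 30
Step 3: Original sum of salary: 748000
Step 4: Final sum = 748000 + 30 = 748030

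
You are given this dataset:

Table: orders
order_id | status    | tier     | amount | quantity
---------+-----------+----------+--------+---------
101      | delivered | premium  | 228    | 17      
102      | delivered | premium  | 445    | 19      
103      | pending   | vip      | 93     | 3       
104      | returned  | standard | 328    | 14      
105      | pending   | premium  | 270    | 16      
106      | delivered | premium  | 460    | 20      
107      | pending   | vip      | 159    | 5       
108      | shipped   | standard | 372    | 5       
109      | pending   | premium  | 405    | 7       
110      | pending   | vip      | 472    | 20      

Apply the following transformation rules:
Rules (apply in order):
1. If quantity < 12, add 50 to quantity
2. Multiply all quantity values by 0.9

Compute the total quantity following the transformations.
293.4

Step 1: Apply Rule 1 - Add 50 to records with quantity < 12
  - 4 records affected: 20 + (4 × 50) = 220
  - Unaffected records: 106
  - Sum after Rule 1: 326
Step 2: Apply Rule 2 - Multiply all by 0.9
  - 326 × 0.9 = 293.4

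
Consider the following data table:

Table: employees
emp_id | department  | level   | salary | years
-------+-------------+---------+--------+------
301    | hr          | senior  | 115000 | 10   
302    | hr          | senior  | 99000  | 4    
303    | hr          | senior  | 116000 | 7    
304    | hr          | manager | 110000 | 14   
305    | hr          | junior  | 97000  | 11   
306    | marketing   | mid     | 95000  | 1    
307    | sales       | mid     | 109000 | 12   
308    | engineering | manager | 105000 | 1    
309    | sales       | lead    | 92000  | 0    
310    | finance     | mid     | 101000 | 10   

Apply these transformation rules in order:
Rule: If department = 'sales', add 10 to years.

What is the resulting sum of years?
90

Step 1: Count records where department = 'sales': 2
Step 2: Total bonus added: 2 × 10 = 20
Step 3: Original sum of years: 70
Step 4: Final sum = 70 + 20 = 90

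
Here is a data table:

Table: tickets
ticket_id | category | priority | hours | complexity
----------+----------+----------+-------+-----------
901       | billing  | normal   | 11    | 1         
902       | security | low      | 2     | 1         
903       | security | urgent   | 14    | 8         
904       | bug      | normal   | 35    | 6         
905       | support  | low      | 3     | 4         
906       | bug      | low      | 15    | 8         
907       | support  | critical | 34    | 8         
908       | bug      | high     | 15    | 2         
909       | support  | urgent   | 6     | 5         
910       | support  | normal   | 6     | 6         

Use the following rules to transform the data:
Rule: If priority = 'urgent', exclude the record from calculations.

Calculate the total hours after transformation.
121

Step 1: Identify records where priority = 'urgent'
Step 2: The excluded records sum to 20
Step 3: Original total hours = 141
Step 4: Remaining total = 141 - 20 = 121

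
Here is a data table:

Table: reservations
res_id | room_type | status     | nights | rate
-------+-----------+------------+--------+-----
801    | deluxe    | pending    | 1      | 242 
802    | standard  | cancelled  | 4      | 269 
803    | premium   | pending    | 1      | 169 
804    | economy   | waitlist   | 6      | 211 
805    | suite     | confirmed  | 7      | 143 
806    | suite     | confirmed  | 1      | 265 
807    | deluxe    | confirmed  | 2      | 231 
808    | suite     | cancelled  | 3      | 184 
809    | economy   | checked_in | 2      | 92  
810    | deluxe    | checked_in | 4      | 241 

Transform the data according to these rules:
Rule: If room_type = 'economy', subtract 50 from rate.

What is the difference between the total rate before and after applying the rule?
100

Step 1: Original sum of rate = 2047
Step 2: 2 records have room_type = 'economy'
Step 3: Each affected record changes by -50
Step 4: Total change = 2 × -50 = -100
Step 5: New sum = 2047 + -100 = 1947
Step 6: Difference = |1947 - 2047| = 100
        (Sum decreased by 100)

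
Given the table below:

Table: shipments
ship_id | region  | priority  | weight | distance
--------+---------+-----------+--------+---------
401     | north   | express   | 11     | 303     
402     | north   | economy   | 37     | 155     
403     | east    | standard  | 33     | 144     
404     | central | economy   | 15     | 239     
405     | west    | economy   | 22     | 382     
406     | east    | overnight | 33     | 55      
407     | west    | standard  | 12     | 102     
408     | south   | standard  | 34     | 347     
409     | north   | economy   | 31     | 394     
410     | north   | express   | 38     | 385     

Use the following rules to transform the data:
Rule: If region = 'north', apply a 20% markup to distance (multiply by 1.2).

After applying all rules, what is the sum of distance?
2753.4

Step 1: Records with region = 'north' have total distance = 1237
Step 2: Apply multiplier: 1237 × 1.2 = 1484.4
Step 3: Other records total: 1269
Step 4: Final sum = 1484.4 + 1269 = 2753.4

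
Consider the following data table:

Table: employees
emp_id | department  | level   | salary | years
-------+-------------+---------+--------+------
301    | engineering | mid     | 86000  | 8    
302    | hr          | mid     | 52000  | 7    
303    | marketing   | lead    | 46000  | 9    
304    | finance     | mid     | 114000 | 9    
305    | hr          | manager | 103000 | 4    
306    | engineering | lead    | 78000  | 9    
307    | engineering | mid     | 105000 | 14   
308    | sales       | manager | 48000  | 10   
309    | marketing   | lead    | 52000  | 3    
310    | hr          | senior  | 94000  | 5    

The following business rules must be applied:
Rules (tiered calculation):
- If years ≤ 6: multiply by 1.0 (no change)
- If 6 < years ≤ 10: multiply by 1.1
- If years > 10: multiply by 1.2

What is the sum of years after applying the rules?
86.0

Step 1: Tier 1 (years ≤ 6): 3 records, sum = 12 × 1.0 = 12.0
Step 2: Tier 2 (6 < years ≤ 10): 6 records, sum = 52 × 1.1 = 57.2
Step 3: Tier 3 (years > 10): 1 records, sum = 14 × 1.2 = 16.8
Step 4: Final sum = 12.0 + 57.2 + 16.8 = 86.0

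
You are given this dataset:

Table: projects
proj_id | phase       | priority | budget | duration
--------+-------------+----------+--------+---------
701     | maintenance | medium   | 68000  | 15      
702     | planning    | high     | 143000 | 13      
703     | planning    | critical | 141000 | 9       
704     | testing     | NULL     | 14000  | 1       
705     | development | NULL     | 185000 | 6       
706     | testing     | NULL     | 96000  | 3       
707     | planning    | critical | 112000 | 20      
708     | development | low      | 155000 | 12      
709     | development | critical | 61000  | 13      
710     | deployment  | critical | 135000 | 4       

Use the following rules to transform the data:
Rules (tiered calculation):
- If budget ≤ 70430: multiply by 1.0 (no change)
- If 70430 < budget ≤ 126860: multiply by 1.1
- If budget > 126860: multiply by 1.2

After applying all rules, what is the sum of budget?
1282600.0

Step 1: Tier 1 (budget ≤ 70430): 3 records, sum = 143000 × 1.0 = 143000.0
Step 2: Tier 2 (70430 < budget ≤ 126860): 2 records, sum = 208000 × 1.1 = 228800.0
Step 3: Tier 3 (budget > 126860): 5 records, sum = 759000 × 1.2 = 910800.0
Step 4: Final sum = 143000.0 + 228800.0 + 910800.0 = 1282600.0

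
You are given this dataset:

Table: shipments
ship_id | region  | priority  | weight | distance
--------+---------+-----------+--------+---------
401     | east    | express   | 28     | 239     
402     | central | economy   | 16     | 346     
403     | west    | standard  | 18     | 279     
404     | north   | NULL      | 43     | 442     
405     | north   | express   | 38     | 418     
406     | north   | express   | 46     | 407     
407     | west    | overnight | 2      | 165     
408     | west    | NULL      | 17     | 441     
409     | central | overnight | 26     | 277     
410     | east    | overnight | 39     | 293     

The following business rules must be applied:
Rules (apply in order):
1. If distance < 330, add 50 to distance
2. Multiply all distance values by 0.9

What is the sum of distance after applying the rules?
3201.3

Step 1: Apply Rule 1 - Add 50 to records with distance < 330
  - 5 records affected: 1253 + (5 × 50) = 1503
  - Unaffected records: 2054
  - Sum after Rule 1: 3557
Step 2: Apply Rule 2 - Multiply all by 0.9
  - 3557 × 0.9 = 3201.3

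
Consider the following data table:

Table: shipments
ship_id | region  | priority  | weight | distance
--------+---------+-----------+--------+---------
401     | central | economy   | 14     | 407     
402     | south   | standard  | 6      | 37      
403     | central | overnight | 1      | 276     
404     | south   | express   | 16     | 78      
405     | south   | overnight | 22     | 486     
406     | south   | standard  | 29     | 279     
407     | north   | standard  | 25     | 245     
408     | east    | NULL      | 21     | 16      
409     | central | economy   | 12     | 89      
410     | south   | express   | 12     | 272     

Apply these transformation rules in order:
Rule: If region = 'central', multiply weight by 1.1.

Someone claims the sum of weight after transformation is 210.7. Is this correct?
No, the correct result is 160.7.

Step 1: Calculate the correct sum after transformation
Step 2: Apply multiplier 1.1 to records where region = 'central'
Step 3: Correct result = 160.7
Step 4: Claimed result = 210.7
Step 5: 160.7 ≠ 210.7
Conclusion: The claimed result is incorrect. The correct answer is 160.7.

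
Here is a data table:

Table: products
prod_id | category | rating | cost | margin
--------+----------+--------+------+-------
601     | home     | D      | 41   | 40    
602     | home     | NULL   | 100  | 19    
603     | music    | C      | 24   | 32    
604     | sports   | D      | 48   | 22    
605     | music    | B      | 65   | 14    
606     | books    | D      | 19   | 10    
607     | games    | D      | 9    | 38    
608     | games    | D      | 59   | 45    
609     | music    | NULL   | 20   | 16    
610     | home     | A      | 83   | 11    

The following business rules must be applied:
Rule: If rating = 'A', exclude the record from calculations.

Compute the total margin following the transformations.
236

Step 1: Identify records where rating = 'A'
Step 2: The excluded records sum to 11
Step 3: Original total margin = 247
Step 4: Remaining total = 247 - 11 = 236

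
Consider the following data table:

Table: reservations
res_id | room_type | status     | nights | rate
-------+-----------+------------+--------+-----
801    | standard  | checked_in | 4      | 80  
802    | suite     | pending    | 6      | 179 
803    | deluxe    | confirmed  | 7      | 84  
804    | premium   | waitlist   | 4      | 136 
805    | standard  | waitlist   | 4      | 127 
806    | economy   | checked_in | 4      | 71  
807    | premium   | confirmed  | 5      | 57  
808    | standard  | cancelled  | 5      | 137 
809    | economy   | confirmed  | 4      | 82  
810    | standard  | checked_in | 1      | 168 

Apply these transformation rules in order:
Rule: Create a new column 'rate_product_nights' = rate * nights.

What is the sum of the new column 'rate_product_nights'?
4784

Step 1: For each record, compute rate * nights
Example calculations:
  80 * 4 = 320
  179 * 6 = 1074
  84 * 7 = 588
  ...
Step 2: Sum all derived values
Step 3: Total = 4784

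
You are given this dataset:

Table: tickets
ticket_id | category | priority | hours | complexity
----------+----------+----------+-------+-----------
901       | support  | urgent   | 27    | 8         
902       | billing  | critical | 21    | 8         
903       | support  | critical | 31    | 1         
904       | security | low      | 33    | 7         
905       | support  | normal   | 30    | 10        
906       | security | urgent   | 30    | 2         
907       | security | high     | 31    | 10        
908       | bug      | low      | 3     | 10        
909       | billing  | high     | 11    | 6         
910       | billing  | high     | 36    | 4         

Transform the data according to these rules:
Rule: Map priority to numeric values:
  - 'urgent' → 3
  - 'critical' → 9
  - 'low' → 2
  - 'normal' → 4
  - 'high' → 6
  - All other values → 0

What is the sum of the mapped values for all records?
50

Step 1: Apply mapping to each record
Step 2: Count by status:
  'urgent': 2 records × 3 = 6
  'critical': 2 records × 9 = 18
  'low': 2 records × 2 = 4
  'normal': 1 records × 4 = 4
  'high': 3 records × 6 = 18
Step 3: Sum all mapped values = 50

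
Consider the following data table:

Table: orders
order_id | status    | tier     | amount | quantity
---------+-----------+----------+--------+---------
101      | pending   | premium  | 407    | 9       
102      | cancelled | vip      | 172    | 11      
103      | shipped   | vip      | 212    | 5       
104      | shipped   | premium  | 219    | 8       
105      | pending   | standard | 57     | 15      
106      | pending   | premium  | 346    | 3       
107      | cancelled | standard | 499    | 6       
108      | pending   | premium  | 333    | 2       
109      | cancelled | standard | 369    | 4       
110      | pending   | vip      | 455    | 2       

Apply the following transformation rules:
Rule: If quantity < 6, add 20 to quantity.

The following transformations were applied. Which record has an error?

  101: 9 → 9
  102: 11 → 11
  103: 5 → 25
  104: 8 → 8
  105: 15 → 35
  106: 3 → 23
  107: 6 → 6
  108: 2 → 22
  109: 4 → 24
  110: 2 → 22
Record 105 has an error. The correct transformed value should be 15, not 35.

Step 1: Check each record against the rule
Step 2: Record 105 has quantity = 15
Step 3: Since 15 >= 6, the bonus should not have been applied
Step 4: Correct value = 15, but claimed value = 35
Conclusion: Record 105 has the error.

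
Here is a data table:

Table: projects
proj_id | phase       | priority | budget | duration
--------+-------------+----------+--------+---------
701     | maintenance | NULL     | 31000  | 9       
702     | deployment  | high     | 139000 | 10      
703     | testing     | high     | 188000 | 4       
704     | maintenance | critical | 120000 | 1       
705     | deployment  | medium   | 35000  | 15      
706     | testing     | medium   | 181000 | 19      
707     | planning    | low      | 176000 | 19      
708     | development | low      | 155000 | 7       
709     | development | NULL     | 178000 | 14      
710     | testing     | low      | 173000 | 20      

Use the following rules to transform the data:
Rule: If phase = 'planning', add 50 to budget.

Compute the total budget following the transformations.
1376050

Step 1: Count records where phase = 'planning': 1
Step 2: Total bonus added: 1 × 50 = 50
Step 3: Original sum of budget: 1376000
Step 4: Final sum = 1376000 + 50 = 1376050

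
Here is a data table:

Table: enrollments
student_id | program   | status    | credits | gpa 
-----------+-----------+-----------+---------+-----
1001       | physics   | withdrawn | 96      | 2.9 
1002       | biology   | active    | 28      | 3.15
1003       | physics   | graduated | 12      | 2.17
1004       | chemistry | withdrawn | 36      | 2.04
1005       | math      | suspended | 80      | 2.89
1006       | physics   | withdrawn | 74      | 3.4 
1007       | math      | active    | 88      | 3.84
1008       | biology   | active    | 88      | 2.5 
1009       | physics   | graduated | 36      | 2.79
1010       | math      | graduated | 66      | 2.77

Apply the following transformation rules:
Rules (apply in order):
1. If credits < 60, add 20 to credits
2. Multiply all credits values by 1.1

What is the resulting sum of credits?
752.4

Step 1: Apply Rule 1 - Add 20 to records with credits < 60
  - 4 records affected: 112 + (4 × 20) = 192
  - Unaffected records: 492
  - Sum after Rule 1: 684
Step 2: Apply Rule 2 - Multiply all by 1.1
  - 684 × 1.1 = 752.4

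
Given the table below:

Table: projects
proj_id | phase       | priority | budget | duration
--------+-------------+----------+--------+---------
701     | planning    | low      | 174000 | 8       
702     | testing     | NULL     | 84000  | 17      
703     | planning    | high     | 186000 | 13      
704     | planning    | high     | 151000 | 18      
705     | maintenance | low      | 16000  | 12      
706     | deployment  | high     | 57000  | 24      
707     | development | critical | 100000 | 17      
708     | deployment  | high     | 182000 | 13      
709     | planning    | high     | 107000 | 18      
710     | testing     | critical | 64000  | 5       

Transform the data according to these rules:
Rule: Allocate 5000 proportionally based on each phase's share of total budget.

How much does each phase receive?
deployment: 1066.01, development: 446.03, maintenance: 71.36, planning: 2756.47, testing: 660.12

Step 1: Calculate total budget = 1121000
Step 2: Calculate each phase's proportion:
  deployment: 239000/1121000 = 21.32% → 1066.01
  development: 100000/1121000 = 8.92% → 446.03
  maintenance: 16000/1121000 = 1.43% → 71.36
  planning: 618000/1121000 = 55.13% → 2756.47
  testing: 148000/1121000 = 13.20% → 660.12
Step 3: Verify: sum of allocations ≈ 5000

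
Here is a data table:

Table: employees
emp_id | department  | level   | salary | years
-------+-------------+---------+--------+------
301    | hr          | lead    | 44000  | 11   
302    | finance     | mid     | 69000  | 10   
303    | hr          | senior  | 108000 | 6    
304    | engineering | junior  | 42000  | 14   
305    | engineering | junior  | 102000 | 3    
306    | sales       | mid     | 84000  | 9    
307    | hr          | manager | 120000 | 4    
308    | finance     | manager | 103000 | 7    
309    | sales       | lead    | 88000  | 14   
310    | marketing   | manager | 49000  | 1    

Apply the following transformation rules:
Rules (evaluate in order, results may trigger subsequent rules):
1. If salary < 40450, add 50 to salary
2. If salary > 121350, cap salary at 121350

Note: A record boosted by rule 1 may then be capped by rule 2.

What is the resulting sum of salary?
809000

Step 1: Apply rule 1 to records with salary < 40450
  - 0 records get bonus of 50
  - Of these, 0 records then exceed 121350 and get capped
Step 2: Apply rule 2 to records with salary > 121350
  - 0 records (original) are capped
Step 3: Calculate final sum = 809000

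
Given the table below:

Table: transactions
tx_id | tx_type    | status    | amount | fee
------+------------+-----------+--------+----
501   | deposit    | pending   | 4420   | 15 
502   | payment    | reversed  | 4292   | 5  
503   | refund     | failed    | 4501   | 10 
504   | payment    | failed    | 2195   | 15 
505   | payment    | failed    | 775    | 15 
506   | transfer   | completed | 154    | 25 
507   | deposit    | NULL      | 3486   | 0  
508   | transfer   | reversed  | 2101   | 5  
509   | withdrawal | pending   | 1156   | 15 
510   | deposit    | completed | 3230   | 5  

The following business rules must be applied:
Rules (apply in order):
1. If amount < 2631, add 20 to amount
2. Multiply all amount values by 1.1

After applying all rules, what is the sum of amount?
29051.0

Step 1: Apply Rule 1 - Add 20 to records with amount < 2631
  - 5 records affected: 6381 + (5 × 20) = 6481
  - Unaffected records: 19929
  - Sum after Rule 1: 26410
Step 2: Apply Rule 2 - Multiply all by 1.1
  - 26410 × 1.1 = 29051.0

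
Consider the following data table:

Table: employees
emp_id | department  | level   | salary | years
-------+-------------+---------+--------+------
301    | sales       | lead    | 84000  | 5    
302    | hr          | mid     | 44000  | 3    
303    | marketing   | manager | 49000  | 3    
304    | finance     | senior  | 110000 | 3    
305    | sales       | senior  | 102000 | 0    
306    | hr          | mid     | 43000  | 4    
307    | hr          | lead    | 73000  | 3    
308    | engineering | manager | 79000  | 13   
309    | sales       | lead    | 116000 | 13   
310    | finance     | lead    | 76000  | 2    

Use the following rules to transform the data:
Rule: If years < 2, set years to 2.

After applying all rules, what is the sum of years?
51

Step 1: 1 records have years < 2
Step 2: These records originally summed to 0
Step 3: After setting to minimum: 1 × 2 = 2
Step 4: Unaffected records sum: 49
Step 5: Final sum = 2 + 49 = 51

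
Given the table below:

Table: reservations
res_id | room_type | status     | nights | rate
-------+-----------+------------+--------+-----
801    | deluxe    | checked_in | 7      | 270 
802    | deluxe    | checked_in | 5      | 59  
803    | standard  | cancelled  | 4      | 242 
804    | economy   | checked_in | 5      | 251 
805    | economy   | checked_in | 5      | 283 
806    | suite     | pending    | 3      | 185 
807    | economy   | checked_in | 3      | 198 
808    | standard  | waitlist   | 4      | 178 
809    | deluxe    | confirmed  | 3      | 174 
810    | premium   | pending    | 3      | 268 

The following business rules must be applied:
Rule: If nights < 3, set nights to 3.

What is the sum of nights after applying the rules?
42

Step 1: 0 records have nights < 3
Step 2: These records originally summed to 0
Step 3: After setting to minimum: 0 × 3 = 0
Step 4: Unaffected records sum: 42
Step 5: Final sum = 0 + 42 = 42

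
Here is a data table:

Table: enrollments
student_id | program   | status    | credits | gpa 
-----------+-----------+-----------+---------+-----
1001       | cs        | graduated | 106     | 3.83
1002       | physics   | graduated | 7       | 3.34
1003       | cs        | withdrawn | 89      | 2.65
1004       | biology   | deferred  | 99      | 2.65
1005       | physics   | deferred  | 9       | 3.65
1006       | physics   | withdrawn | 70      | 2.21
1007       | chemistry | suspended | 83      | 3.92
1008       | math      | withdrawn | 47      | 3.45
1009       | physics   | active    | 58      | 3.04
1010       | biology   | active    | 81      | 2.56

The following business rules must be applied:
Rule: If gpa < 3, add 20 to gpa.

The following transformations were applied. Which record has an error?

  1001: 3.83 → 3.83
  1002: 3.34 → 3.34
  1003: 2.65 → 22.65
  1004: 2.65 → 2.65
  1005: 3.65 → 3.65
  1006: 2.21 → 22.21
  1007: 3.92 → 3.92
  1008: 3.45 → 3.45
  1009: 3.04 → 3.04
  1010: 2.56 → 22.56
Record 1004 has an error. The correct transformed value should be 22.65, not 2.65.

Step 1: Check each record against the rule
Step 2: Record 1004 has gpa = 2.65
Step 3: Since 2.65 < 3, the bonus should have been applied
Step 4: Correct value = 22.65, but claimed value = 2.65
Conclusion: Record 1004 has the error.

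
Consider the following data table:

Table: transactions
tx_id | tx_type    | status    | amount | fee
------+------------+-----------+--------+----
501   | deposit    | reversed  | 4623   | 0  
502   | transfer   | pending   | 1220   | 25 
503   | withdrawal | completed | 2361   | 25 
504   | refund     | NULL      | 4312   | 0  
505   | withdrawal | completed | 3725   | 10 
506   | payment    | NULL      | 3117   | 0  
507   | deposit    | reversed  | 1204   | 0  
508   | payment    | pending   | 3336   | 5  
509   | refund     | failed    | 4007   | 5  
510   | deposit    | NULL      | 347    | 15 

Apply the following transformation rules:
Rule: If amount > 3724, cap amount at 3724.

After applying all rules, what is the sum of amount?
26481

Step 1: 4 records have amount > 3724
Step 2: These records originally summed to 16667
Step 3: After capping: 4 × 3724 = 14896
Step 4: Unaffected records sum: 11585
Step 5: Final sum = 14896 + 11585 = 26481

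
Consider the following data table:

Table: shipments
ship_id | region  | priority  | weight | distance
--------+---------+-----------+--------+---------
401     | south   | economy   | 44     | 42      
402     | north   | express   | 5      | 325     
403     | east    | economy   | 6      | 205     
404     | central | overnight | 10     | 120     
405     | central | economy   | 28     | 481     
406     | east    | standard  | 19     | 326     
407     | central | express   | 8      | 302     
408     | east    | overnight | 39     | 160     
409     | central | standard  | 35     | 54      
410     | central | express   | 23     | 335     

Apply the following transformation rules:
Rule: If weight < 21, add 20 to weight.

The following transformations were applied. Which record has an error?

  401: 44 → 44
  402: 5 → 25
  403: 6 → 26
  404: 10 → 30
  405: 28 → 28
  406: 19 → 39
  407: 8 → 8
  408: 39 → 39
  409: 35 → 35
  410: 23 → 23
Record 407 has an error. The correct transformed value should be 28, not 8.

Step 1: Check each record against the rule
Step 2: Record 407 has weight = 8
Step 3: Since 8 < 21, the bonus should have been applied
Step 4: Correct value = 28, but claimed value = 8
Conclusion: Record 407 has the error.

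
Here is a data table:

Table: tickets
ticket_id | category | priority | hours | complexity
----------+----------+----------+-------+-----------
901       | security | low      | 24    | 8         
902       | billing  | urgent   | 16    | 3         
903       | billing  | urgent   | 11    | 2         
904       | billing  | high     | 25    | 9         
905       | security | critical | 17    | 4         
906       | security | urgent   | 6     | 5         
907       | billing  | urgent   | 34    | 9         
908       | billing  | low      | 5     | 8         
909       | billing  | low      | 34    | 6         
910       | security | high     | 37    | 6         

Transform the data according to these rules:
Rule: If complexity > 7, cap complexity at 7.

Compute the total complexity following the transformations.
54

Step 1: 4 records have complexity > 7
Step 2: These records originally summed to 34
Step 3: After capping: 4 × 7 = 28
Step 4: Unaffected records sum: 26
Step 5: Final sum = 28 + 26 = 54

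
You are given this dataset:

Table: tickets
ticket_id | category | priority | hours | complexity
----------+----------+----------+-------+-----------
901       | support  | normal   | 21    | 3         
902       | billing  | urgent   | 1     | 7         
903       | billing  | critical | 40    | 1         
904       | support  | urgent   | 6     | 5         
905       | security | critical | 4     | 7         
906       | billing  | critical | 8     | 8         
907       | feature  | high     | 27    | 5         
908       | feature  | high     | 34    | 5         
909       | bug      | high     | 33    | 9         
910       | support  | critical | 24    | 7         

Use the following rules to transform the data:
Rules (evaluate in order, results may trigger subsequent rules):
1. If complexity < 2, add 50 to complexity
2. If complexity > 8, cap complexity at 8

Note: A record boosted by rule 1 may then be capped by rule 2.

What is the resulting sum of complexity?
63

Step 1: Apply rule 1 to records with complexity < 2
  - 1 records get bonus of 50
  - Of these, 1 records then exceed 8 and get capped
Step 2: Apply rule 2 to records with complexity > 8
  - 1 records (original) are capped
Step 3: Calculate final sum = 63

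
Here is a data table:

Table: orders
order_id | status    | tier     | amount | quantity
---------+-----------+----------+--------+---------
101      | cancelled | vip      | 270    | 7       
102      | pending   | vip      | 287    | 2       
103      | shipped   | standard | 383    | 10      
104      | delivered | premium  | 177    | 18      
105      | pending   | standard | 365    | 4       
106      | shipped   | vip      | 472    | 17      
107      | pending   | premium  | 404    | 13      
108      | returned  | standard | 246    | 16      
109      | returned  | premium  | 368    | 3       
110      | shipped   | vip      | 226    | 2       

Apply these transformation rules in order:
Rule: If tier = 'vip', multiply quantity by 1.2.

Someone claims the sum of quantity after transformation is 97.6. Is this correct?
Yes, the result is correct.

Step 1: Calculate the correct sum after transformation
Step 2: Apply multiplier 1.2 to records where tier = 'vip'
Step 3: Correct result = 97.6
Step 4: Claimed result = 97.6
Step 5: 97.6 = 97.6 ✓
Conclusion: The claimed result is correct.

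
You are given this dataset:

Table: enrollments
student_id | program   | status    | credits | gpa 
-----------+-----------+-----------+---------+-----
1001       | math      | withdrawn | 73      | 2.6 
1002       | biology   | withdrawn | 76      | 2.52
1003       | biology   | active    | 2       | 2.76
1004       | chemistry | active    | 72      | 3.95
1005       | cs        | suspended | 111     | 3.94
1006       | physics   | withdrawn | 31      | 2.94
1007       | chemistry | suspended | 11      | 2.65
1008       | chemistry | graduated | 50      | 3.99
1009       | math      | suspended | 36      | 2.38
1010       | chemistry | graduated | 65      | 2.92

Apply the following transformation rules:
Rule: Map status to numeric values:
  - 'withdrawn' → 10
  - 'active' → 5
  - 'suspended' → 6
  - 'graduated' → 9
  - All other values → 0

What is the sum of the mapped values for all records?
76

Step 1: Apply mapping to each record
Step 2: Count by status:
  'withdrawn': 3 records × 10 = 30
  'active': 2 records × 5 = 10
  'suspended': 3 records × 6 = 18
  'graduated': 2 records × 9 = 18
Step 3: Sum all mapped values = 76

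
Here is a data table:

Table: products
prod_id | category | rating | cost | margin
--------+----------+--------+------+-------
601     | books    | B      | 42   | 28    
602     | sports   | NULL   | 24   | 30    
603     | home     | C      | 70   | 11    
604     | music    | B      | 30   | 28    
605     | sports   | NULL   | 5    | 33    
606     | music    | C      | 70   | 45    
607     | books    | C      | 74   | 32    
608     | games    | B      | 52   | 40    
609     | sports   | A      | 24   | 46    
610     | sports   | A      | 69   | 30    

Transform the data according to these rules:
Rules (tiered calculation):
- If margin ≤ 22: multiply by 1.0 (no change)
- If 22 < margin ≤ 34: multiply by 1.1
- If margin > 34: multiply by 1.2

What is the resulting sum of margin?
367.3

Step 1: Tier 1 (margin ≤ 22): 1 records, sum = 11 × 1.0 = 11.0
Step 2: Tier 2 (22 < margin ≤ 34): 6 records, sum = 181 × 1.1 = 199.1
Step 3: Tier 3 (margin > 34): 3 records, sum = 131 × 1.2 = 157.2
Step 4: Final sum = 11.0 + 199.1 + 157.2 = 367.3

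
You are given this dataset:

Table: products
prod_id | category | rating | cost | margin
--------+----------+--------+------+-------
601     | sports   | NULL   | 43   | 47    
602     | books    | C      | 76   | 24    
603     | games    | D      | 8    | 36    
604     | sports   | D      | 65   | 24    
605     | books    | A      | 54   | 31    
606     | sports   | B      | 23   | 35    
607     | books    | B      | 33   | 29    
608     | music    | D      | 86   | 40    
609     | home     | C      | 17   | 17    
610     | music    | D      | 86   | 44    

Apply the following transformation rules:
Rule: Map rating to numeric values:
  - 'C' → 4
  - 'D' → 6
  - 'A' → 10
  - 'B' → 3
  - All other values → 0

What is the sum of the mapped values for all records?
48

Step 1: Apply mapping to each record
Step 2: Count by status:
  'C': 2 records × 4 = 8
  'D': 4 records × 6 = 24
  'A': 1 records × 10 = 10
  'B': 2 records × 3 = 6
Step 3: Sum all mapped values = 48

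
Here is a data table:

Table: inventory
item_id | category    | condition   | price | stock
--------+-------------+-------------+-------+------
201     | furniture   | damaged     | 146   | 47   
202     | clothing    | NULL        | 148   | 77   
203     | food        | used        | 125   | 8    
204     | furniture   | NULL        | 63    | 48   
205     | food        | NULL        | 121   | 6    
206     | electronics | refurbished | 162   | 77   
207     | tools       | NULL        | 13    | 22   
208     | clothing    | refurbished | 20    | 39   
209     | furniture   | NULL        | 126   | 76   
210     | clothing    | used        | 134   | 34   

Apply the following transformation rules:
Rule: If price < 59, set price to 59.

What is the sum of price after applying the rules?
1143

Step 1: 2 records have price < 59
Step 2: These records originally summed to 33
Step 3: After setting to minimum: 2 × 59 = 118
Step 4: Unaffected records sum: 1025
Step 5: Final sum = 118 + 1025 = 1143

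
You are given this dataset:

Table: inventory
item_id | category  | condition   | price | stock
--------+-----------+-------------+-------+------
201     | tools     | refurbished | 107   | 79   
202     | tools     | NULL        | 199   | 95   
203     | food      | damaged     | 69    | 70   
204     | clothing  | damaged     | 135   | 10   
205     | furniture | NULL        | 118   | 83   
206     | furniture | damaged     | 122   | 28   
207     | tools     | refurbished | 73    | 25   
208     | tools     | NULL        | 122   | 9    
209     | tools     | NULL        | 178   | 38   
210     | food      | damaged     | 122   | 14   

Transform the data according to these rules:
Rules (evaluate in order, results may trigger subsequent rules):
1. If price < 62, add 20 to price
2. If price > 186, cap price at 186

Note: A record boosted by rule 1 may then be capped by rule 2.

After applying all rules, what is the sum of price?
1232

Step 1: Apply rule 1 to records with price < 62
  - 0 records get bonus of 20
  - Of these, 0 records then exceed 186 and get capped
Step 2: Apply rule 2 to records with price > 186
  - 1 records (original) are capped
Step 3: Calculate final sum = 1232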